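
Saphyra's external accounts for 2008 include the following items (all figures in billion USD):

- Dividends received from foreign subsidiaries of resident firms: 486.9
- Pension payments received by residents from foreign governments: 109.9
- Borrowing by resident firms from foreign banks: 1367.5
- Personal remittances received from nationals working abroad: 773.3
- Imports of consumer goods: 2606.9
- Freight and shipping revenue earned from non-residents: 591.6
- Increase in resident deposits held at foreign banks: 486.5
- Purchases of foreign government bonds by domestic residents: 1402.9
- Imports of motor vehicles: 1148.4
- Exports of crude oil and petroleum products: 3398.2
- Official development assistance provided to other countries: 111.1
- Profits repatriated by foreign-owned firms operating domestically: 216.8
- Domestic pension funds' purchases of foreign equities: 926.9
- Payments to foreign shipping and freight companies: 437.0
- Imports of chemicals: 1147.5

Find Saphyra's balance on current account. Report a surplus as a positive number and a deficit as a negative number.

-307.8

Goods: -2606.9 - 1148.4 + 3398.2 - 1147.5 = -1504.6
Services: 591.6 - 437.0 = 154.6
Primary income: 486.9 - 216.8 = 270.1
Secondary income: 109.9 + 773.3 - 111.1 = 772.1
Current account = (-1504.6) + 154.6 + 270.1 + 772.1 = -307.8
(Excluded from the current account — financial account: borrowing by resident firms from foreign banks 1367.5, increase in resident deposits held at foreign banks 486.5, purchases of foreign government bonds by domestic residents 1402.9, domestic pension funds' purchases of foreign equities 926.9.)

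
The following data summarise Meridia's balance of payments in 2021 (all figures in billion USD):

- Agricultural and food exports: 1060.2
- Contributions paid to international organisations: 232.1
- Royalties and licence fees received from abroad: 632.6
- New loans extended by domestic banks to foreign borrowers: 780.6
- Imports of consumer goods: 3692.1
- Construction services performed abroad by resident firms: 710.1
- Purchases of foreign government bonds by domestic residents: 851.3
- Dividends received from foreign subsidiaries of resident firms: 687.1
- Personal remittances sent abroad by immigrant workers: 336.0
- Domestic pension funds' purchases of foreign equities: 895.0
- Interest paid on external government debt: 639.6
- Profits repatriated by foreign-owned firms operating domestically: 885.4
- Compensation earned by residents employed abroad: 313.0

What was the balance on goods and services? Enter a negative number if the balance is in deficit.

-1289.2

Goods: -3692.1 + 1060.2 = -2631.9
Services: 710.1 + 632.6 = 1342.7
Trade balance = -2631.9 + 1342.7 = -1289.2
(Excluded from the trade balance — secondary income: contributions paid to international organisations 232.1, personal remittances sent abroad by immigrant workers 336.0; financial account: new loans extended by domestic banks to foreign borrowers 780.6, purchases of foreign government bonds by domestic residents 851.3, domestic pension funds' purchases of foreign equities 895.0; primary income: dividends received from foreign subsidiaries of resident firms 687.1, interest paid on external government debt 639.6, profits repatriated by foreign-owned firms operating domestically 885.4, compensation earned by residents employed abroad 313.0.)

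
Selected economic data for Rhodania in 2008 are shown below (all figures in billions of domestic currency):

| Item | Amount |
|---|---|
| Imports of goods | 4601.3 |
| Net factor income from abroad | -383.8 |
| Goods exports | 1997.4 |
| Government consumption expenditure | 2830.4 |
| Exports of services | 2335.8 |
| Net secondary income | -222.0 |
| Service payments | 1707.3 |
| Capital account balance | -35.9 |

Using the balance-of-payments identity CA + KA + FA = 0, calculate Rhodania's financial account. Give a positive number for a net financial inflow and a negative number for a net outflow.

Goods balance = 1997.4 - 4601.3 = -2603.9
Services balance = 2335.8 - 1707.3 = 628.5
Trade balance (goods + services) = -2603.9 + 628.5 = -1975.4
Net primary income = -383.8
Net secondary income = -222.0
Current account = -1975.4 + (-383.8) + (-222.0) = -2581.2
Financial account = -(-2581.2 + (-35.9)) = 2617.1

2617.1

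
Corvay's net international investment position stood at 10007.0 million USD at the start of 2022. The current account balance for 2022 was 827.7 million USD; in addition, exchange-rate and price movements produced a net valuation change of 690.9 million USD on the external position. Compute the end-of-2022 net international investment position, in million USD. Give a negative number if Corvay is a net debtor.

Change in NIIP = current account + net valuation change = 827.7 + 690.9 = 1518.6
End-of-year NIIP = 10007.0 + 1518.6 = 11525.6

11525.6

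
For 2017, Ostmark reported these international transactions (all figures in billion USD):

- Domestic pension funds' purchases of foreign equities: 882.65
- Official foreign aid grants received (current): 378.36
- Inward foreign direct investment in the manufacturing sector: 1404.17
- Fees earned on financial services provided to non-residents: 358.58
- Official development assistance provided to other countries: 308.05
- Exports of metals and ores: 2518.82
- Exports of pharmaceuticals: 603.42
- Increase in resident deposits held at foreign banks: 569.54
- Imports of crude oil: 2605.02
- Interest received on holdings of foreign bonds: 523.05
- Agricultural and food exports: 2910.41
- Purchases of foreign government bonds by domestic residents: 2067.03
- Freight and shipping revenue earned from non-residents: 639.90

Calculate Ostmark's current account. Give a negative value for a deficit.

Goods: 2910.41 - 2605.02 + 603.42 + 2518.82 = 3427.63
Services: 639.90 + 358.58 = 998.48
Primary income: 523.05
Secondary income: -308.05 + 378.36 = 70.31
Current account = 3427.63 + 998.48 + 523.05 + 70.31 = 5019.47
(Excluded from the current account — financial account: domestic pension funds' purchases of foreign equities 882.65, inward foreign direct investment in the manufacturing sector 1404.17, increase in resident deposits held at foreign banks 569.54, purchases of foreign government bonds by domestic residents 2067.03.)

5019.47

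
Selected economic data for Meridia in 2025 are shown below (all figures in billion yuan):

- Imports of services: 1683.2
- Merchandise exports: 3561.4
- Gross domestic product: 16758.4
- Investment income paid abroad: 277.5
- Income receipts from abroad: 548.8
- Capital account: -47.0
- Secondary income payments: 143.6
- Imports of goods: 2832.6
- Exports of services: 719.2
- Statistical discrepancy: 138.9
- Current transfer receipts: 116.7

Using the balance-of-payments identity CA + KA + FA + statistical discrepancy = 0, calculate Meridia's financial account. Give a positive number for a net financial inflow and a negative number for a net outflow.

Goods balance = 3561.4 - 2832.6 = 728.8
Services balance = 719.2 - 1683.2 = -964.0
Trade balance (goods + services) = 728.8 + (-964.0) = -235.2
Net primary income = 548.8 - 277.5 = 271.3
Net secondary income = 116.7 - 143.6 = -26.9
Current account = -235.2 + 271.3 + (-26.9) = 9.2
Financial account = -(9.2 + (-47.0) + 138.9) = -101.1

-101.1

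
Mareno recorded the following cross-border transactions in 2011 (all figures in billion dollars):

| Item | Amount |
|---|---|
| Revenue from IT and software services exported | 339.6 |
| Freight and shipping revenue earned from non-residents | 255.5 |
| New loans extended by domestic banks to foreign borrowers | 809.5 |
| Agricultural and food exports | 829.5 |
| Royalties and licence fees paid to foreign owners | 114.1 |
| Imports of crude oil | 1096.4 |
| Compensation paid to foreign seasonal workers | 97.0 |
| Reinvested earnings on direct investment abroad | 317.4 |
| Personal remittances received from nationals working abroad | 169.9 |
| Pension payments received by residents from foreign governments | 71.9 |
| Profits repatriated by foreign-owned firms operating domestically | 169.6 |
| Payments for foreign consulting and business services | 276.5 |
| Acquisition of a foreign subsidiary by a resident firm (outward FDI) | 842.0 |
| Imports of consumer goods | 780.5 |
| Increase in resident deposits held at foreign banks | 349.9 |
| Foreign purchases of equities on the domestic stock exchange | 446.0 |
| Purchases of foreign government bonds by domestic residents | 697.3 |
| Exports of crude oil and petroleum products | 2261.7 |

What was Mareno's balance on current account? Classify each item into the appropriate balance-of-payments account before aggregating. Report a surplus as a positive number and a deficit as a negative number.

Goods: -1096.4 - 780.5 + 829.5 + 2261.7 = 1214.3
Services: -114.1 - 276.5 + 339.6 + 255.5 = 204.5
Primary income: 317.4 - 169.6 - 97.0 = 50.8
Secondary income: 71.9 + 169.9 = 241.8
Current account = 1214.3 + 204.5 + 50.8 + 241.8 = 1711.4
(Excluded from the current account — financial account: new loans extended by domestic banks to foreign borrowers 809.5, acquisition of a foreign subsidiary by a resident firm (outward FDI) 842.0, increase in resident deposits held at foreign banks 349.9, foreign purchases of equities on the domestic stock exchange 446.0, purchases of foreign government bonds by domestic residents 697.3.)

1711.4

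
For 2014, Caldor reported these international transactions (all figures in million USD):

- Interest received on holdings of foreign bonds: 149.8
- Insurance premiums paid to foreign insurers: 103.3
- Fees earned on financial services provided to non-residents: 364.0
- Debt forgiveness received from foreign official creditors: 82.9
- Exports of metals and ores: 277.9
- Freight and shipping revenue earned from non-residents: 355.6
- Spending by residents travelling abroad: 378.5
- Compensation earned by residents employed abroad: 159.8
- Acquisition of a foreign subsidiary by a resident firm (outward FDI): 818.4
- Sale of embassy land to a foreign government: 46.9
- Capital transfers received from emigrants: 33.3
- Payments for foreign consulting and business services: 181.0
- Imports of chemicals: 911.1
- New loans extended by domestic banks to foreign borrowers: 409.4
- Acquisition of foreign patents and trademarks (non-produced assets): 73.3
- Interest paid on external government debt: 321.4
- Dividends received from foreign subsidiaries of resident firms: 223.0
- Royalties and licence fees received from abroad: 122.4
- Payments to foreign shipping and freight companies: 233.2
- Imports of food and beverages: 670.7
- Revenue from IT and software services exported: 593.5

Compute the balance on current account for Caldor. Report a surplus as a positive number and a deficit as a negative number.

Goods: -911.1 - 670.7 + 277.9 = -1303.9
Services: 364.0 - 378.5 + 593.5 - 181.0 - 233.2 + 355.6 + 122.4 - 103.3 = 539.5
Primary income: 149.8 + 159.8 + 223.0 - 321.4 = 211.2
Current account = (-1303.9) + 539.5 + 211.2 = -553.2
(Excluded from the current account — capital account: debt forgiveness received from foreign official creditors 82.9, sale of embassy land to a foreign government 46.9, capital transfers received from emigrants 33.3, acquisition of foreign patents and trademarks (non-produced assets) 73.3; financial account: acquisition of a foreign subsidiary by a resident firm (outward FDI) 818.4, new loans extended by domestic banks to foreign borrowers 409.4.)

-553.2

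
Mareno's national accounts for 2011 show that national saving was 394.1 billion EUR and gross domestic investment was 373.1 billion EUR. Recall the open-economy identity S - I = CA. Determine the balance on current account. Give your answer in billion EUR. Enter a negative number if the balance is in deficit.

CA = S - I = 394.1 - 373.1 = 21.0

21.0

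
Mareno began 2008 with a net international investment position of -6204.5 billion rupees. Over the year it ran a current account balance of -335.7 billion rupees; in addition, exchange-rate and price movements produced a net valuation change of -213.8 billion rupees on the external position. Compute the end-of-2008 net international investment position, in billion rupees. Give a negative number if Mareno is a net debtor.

Change in NIIP = current account + net valuation change = -335.7 + (-213.8) = -549.5
End-of-year NIIP = -6204.5 + (-549.5) = -6754.0

-6754.0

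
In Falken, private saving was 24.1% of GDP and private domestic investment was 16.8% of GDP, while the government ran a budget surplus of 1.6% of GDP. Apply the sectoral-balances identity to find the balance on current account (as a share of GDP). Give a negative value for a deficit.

8.9

By the sectoral-balances identity, CA = (S_private - I) + (T - G).
Private balance = 24.1 - 16.8 = 7.3
Government balance (T - G) = 1.6
CA = 7.3 + 1.6 = 8.9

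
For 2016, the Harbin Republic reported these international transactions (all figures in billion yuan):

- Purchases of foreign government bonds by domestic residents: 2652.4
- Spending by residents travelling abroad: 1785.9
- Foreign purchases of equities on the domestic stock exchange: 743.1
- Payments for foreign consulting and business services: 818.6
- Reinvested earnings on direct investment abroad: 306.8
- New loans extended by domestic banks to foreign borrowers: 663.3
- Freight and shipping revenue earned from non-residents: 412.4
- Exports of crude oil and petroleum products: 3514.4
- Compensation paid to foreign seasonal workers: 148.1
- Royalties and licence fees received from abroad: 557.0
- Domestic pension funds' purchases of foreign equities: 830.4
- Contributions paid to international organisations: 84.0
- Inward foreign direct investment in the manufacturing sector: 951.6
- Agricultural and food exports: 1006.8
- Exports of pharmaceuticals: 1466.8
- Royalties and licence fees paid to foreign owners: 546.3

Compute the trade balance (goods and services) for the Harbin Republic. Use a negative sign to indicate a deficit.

3806.6

Goods: 1466.8 + 1006.8 + 3514.4 = 5988.0
Services: 557.0 - 818.6 - 1785.9 - 546.3 + 412.4 = -2181.4
Trade balance = 5988.0 + (-2181.4) = 3806.6
(Excluded from the trade balance — financial account: purchases of foreign government bonds by domestic residents 2652.4, foreign purchases of equities on the domestic stock exchange 743.1, new loans extended by domestic banks to foreign borrowers 663.3, domestic pension funds' purchases of foreign equities 830.4, inward foreign direct investment in the manufacturing sector 951.6; primary income: reinvested earnings on direct investment abroad 306.8, compensation paid to foreign seasonal workers 148.1; secondary income: contributions paid to international organisations 84.0.)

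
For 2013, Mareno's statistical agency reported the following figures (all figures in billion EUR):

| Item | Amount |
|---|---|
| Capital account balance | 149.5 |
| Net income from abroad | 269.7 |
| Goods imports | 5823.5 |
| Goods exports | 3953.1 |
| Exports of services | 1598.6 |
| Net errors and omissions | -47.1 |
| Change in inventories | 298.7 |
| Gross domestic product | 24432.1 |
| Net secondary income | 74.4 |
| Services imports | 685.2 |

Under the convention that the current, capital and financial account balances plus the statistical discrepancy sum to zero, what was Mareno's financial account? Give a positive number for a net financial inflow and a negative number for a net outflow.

510.5

Goods balance = 3953.1 - 5823.5 = -1870.4
Services balance = 1598.6 - 685.2 = 913.4
Trade balance (goods + services) = -1870.4 + 913.4 = -957.0
Net primary income = 269.7
Net secondary income = 74.4
Current account = -957.0 + 269.7 + 74.4 = -612.9
Financial account = -(-612.9 + 149.5 + (-47.1)) = 510.5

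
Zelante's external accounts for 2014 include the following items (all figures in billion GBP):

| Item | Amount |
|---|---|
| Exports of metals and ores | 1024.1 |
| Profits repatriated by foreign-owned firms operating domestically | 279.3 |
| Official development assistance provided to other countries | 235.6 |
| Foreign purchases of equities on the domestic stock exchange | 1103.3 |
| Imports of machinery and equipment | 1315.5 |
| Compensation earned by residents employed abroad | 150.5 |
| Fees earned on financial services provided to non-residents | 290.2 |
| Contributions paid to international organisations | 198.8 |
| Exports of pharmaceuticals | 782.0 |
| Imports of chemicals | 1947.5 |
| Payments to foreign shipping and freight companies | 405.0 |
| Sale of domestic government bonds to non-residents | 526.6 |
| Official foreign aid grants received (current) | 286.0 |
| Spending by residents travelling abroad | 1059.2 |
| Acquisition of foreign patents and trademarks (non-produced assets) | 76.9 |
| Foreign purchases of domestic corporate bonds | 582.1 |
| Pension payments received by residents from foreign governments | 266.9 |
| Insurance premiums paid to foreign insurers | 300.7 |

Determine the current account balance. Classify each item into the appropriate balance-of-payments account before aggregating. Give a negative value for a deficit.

Goods: -1315.5 + 1024.1 - 1947.5 + 782.0 = -1456.9
Services: 290.2 - 1059.2 - 405.0 - 300.7 = -1474.7
Primary income: 150.5 - 279.3 = -128.8
Secondary income: -198.8 + 266.9 + 286.0 - 235.6 = 118.5
Current account = (-1456.9) + (-1474.7) + (-128.8) + 118.5 = -2941.9
(Excluded from the current account — financial account: foreign purchases of equities on the domestic stock exchange 1103.3, sale of domestic government bonds to non-residents 526.6, foreign purchases of domestic corporate bonds 582.1; capital account: acquisition of foreign patents and trademarks (non-produced assets) 76.9.)

-2941.9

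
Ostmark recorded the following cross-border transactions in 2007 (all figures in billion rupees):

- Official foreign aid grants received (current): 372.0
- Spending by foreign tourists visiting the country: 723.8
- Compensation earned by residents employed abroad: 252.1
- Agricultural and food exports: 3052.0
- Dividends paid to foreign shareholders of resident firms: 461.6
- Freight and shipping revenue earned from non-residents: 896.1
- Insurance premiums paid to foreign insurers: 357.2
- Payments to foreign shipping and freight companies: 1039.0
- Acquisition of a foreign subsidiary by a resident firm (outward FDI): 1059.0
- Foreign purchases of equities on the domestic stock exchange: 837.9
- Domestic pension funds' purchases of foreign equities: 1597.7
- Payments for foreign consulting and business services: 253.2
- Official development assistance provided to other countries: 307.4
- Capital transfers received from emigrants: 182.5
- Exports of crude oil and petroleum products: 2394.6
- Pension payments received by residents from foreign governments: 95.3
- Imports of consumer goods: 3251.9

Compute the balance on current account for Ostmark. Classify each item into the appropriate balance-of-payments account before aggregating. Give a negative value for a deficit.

2115.6

Goods: -3251.9 + 3052.0 + 2394.6 = 2194.7
Services: -253.2 - 357.2 + 896.1 - 1039.0 + 723.8 = -29.5
Primary income: -461.6 + 252.1 = -209.5
Secondary income: 95.3 + 372.0 - 307.4 = 159.9
Current account = 2194.7 + (-29.5) + (-209.5) + 159.9 = 2115.6
(Excluded from the current account — financial account: acquisition of a foreign subsidiary by a resident firm (outward FDI) 1059.0, foreign purchases of equities on the domestic stock exchange 837.9, domestic pension funds' purchases of foreign equities 1597.7; capital account: capital transfers received from emigrants 182.5.)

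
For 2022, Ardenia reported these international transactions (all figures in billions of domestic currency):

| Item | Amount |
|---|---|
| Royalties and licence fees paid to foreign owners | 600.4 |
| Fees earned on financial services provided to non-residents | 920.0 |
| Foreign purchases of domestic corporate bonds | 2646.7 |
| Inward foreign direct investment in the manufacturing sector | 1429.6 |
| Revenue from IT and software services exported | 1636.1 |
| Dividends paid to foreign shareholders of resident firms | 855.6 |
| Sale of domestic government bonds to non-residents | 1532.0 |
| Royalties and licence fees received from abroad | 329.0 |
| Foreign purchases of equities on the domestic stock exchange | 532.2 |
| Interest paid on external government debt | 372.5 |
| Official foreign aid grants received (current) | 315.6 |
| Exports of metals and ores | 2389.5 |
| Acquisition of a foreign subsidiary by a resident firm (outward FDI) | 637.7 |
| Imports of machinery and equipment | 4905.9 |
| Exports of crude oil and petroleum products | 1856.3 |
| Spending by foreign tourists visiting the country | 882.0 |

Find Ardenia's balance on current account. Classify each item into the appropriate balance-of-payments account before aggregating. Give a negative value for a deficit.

Goods: 1856.3 + 2389.5 - 4905.9 = -660.1
Services: 920.0 + 1636.1 - 600.4 + 329.0 + 882.0 = 3166.7
Primary income: -855.6 - 372.5 = -1228.1
Secondary income: 315.6
Current account = (-660.1) + 3166.7 + (-1228.1) + 315.6 = 1594.1
(Excluded from the current account — financial account: foreign purchases of domestic corporate bonds 2646.7, inward foreign direct investment in the manufacturing sector 1429.6, sale of domestic government bonds to non-residents 1532.0, foreign purchases of equities on the domestic stock exchange 532.2, acquisition of a foreign subsidiary by a resident firm (outward FDI) 637.7.)

1594.1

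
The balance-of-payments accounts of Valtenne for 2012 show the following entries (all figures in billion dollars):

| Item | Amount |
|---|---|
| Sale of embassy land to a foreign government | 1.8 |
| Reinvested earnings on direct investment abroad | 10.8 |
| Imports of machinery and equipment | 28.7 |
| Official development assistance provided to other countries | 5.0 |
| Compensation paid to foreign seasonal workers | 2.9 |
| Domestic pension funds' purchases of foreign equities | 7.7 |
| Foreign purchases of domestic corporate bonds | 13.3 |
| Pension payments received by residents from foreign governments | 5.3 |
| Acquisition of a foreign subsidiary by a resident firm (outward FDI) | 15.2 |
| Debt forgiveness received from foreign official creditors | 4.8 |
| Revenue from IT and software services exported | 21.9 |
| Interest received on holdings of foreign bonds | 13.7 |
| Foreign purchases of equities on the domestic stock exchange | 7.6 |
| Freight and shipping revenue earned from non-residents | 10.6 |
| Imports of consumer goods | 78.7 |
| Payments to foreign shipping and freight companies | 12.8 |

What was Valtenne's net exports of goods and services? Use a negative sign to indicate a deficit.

Goods: -78.7 - 28.7 = -107.4
Services: -12.8 + 10.6 + 21.9 = 19.7
Trade balance = -107.4 + 19.7 = -87.7
(Excluded from the trade balance — capital account: sale of embassy land to a foreign government 1.8, debt forgiveness received from foreign official creditors 4.8; primary income: reinvested earnings on direct investment abroad 10.8, compensation paid to foreign seasonal workers 2.9, interest received on holdings of foreign bonds 13.7; secondary income: official development assistance provided to other countries 5.0, pension payments received by residents from foreign governments 5.3; financial account: domestic pension funds' purchases of foreign equities 7.7, foreign purchases of domestic corporate bonds 13.3, acquisition of a foreign subsidiary by a resident firm (outward FDI) 15.2, foreign purchases of equities on the domestic stock exchange 7.6.)

-87.7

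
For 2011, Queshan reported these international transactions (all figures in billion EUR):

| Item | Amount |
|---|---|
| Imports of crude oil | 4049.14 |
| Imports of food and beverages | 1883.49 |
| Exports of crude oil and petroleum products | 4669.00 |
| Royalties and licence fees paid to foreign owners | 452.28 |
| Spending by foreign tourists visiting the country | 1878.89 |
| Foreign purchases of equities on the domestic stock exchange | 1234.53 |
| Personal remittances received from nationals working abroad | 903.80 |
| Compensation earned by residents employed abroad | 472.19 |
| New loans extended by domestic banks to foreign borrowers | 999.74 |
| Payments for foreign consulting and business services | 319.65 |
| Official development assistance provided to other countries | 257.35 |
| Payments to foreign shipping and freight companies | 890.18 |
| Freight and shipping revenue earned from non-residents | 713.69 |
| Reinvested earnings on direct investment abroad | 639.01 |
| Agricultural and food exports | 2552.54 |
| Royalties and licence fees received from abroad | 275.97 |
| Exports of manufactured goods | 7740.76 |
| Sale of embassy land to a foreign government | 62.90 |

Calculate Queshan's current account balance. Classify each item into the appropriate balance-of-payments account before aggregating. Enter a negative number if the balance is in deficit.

Goods: 4669.00 + 7740.76 - 4049.14 - 1883.49 + 2552.54 = 9029.67
Services: -319.65 + 713.69 - 890.18 + 275.97 - 452.28 + 1878.89 = 1206.44
Primary income: 472.19 + 639.01 = 1111.20
Secondary income: 903.80 - 257.35 = 646.45
Current account = 9029.67 + 1206.44 + 1111.20 + 646.45 = 11993.76
(Excluded from the current account — financial account: foreign purchases of equities on the domestic stock exchange 1234.53, new loans extended by domestic banks to foreign borrowers 999.74; capital account: sale of embassy land to a foreign government 62.90.)

11993.76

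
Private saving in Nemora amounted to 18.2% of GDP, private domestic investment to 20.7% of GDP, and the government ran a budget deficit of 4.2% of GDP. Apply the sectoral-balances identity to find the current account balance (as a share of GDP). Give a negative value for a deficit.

By the sectoral-balances identity, CA = (S_private - I) + (T - G).
Private balance = 18.2 - 20.7 = -2.5
Government balance (T - G) = -4.2
CA = -2.5 + (-4.2) = -6.7

-6.7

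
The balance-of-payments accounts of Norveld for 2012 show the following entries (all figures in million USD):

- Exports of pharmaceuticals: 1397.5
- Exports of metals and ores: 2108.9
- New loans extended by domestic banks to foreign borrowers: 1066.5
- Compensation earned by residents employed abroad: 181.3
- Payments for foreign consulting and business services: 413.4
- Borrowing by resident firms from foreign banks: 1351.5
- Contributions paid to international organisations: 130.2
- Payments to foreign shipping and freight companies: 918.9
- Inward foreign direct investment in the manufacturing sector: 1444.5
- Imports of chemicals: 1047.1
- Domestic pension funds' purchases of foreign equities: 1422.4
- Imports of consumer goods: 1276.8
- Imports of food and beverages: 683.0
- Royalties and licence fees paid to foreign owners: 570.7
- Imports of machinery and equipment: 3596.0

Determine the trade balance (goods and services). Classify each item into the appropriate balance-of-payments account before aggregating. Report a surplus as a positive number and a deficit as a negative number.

-4999.5

Goods: -1047.1 - 3596.0 - 1276.8 - 683.0 + 2108.9 + 1397.5 = -3096.5
Services: -413.4 - 918.9 - 570.7 = -1903.0
Trade balance = -3096.5 + (-1903.0) = -4999.5
(Excluded from the trade balance — financial account: new loans extended by domestic banks to foreign borrowers 1066.5, borrowing by resident firms from foreign banks 1351.5, inward foreign direct investment in the manufacturing sector 1444.5, domestic pension funds' purchases of foreign equities 1422.4; primary income: compensation earned by residents employed abroad 181.3; secondary income: contributions paid to international organisations 130.2.)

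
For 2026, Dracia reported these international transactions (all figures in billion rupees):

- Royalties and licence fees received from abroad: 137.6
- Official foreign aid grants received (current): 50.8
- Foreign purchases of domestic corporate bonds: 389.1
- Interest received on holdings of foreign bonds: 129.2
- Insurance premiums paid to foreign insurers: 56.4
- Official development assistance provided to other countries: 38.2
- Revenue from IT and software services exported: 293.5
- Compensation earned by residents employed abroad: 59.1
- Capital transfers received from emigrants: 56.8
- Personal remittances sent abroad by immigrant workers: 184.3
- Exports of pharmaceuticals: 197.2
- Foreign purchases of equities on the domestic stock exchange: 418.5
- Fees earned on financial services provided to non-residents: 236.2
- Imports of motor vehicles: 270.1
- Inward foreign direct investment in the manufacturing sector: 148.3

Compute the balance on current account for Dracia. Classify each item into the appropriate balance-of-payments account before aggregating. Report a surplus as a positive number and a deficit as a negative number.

554.6

Goods: 197.2 - 270.1 = -72.9
Services: 293.5 - 56.4 + 236.2 + 137.6 = 610.9
Primary income: 59.1 + 129.2 = 188.3
Secondary income: 50.8 - 38.2 - 184.3 = -171.7
Current account = (-72.9) + 610.9 + 188.3 + (-171.7) = 554.6
(Excluded from the current account — financial account: foreign purchases of domestic corporate bonds 389.1, foreign purchases of equities on the domestic stock exchange 418.5, inward foreign direct investment in the manufacturing sector 148.3; capital account: capital transfers received from emigrants 56.8.)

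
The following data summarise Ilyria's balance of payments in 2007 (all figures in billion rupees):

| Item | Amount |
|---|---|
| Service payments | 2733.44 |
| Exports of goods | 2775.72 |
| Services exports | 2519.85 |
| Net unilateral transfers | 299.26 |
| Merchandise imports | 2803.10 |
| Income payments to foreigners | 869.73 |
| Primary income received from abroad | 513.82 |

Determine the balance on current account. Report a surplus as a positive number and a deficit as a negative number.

-297.62

Goods balance = 2775.72 - 2803.10 = -27.38
Services balance = 2519.85 - 2733.44 = -213.59
Trade balance (goods + services) = -27.38 + (-213.59) = -240.97
Net primary income = 513.82 - 869.73 = -355.91
Net secondary income = 299.26
Current account = -240.97 + (-355.91) + 299.26 = -297.62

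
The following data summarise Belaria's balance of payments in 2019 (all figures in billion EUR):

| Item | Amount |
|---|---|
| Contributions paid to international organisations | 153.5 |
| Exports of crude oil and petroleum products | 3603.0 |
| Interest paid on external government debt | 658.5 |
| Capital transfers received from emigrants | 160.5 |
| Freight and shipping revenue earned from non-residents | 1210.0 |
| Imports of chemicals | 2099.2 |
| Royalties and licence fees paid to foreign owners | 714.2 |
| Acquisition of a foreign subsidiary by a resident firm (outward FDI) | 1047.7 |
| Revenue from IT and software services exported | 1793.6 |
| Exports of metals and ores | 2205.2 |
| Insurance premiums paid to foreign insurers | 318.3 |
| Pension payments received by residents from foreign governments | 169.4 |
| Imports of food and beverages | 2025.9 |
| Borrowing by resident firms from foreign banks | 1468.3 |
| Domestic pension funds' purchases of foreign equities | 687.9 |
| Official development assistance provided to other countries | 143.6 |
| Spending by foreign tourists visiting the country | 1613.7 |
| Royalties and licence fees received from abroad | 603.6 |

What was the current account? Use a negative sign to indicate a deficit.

5085.3

Goods: -2099.2 + 2205.2 + 3603.0 - 2025.9 = 1683.1
Services: -318.3 + 1793.6 + 1613.7 - 714.2 + 603.6 + 1210.0 = 4188.4
Primary income: -658.5
Secondary income: 169.4 - 153.5 - 143.6 = -127.7
Current account = 1683.1 + 4188.4 + (-658.5) + (-127.7) = 5085.3
(Excluded from the current account — capital account: capital transfers received from emigrants 160.5; financial account: acquisition of a foreign subsidiary by a resident firm (outward FDI) 1047.7, borrowing by resident firms from foreign banks 1468.3, domestic pension funds' purchases of foreign equities 687.9.)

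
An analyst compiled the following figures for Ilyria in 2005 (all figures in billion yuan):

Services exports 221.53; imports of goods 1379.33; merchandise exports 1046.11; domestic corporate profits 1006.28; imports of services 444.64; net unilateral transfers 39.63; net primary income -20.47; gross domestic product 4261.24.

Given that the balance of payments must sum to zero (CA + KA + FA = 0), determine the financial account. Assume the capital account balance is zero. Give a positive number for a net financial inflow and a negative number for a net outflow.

Goods balance = 1046.11 - 1379.33 = -333.22
Services balance = 221.53 - 444.64 = -223.11
Trade balance (goods + services) = -333.22 + (-223.11) = -556.33
Net primary income = -20.47
Net secondary income = 39.63
Current account = -556.33 + (-20.47) + 39.63 = -537.17
Financial account = -(-537.17) = 537.17

537.17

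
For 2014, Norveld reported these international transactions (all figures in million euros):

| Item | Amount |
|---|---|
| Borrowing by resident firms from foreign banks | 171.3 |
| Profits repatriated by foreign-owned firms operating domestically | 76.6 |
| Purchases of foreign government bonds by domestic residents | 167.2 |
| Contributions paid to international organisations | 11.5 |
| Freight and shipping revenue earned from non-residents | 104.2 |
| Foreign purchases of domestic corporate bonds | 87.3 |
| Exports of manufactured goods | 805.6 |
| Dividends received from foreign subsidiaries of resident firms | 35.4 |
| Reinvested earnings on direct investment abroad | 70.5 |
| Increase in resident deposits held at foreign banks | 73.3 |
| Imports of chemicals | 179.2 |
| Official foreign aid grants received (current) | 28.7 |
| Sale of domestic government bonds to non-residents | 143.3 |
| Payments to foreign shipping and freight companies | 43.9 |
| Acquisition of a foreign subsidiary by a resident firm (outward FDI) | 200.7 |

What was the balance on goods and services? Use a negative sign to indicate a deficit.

Goods: -179.2 + 805.6 = 626.4
Services: -43.9 + 104.2 = 60.3
Trade balance = 626.4 + 60.3 = 686.7
(Excluded from the trade balance — financial account: borrowing by resident firms from foreign banks 171.3, purchases of foreign government bonds by domestic residents 167.2, foreign purchases of domestic corporate bonds 87.3, increase in resident deposits held at foreign banks 73.3, sale of domestic government bonds to non-residents 143.3, acquisition of a foreign subsidiary by a resident firm (outward FDI) 200.7; primary income: profits repatriated by foreign-owned firms operating domestically 76.6, dividends received from foreign subsidiaries of resident firms 35.4, reinvested earnings on direct investment abroad 70.5; secondary income: contributions paid to international organisations 11.5, official foreign aid grants received (current) 28.7.)

686.7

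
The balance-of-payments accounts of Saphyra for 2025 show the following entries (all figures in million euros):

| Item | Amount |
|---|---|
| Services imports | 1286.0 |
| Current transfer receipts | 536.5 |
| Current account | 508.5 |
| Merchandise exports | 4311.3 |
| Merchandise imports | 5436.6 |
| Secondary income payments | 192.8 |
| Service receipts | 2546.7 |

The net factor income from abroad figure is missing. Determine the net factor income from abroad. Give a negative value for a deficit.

Current account = goods balance + services balance + net primary income + net secondary income
Sum of the known components = 479.1
Net factor income from abroad = CA - (known components) = 508.5 - 479.1 = 29.4

29.4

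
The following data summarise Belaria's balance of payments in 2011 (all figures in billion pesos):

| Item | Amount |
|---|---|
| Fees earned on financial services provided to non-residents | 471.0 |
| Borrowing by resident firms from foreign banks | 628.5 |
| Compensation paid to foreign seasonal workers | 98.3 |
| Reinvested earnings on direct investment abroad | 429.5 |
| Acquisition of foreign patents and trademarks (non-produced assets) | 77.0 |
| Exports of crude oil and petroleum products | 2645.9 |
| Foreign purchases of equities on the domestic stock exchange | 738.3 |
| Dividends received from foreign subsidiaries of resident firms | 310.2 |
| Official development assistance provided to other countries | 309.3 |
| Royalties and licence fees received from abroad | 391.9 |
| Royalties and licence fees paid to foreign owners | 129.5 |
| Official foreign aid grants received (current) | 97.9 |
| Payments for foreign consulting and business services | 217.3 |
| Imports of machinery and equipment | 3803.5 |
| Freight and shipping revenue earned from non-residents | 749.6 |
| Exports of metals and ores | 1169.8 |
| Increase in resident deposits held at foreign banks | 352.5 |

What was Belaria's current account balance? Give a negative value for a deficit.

1707.9

Goods: -3803.5 + 2645.9 + 1169.8 = 12.2
Services: -217.3 + 391.9 - 129.5 + 471.0 + 749.6 = 1265.7
Primary income: 310.2 + 429.5 - 98.3 = 641.4
Secondary income: 97.9 - 309.3 = -211.4
Current account = 12.2 + 1265.7 + 641.4 + (-211.4) = 1707.9
(Excluded from the current account — financial account: borrowing by resident firms from foreign banks 628.5, foreign purchases of equities on the domestic stock exchange 738.3, increase in resident deposits held at foreign banks 352.5; capital account: acquisition of foreign patents and trademarks (non-produced assets) 77.0.)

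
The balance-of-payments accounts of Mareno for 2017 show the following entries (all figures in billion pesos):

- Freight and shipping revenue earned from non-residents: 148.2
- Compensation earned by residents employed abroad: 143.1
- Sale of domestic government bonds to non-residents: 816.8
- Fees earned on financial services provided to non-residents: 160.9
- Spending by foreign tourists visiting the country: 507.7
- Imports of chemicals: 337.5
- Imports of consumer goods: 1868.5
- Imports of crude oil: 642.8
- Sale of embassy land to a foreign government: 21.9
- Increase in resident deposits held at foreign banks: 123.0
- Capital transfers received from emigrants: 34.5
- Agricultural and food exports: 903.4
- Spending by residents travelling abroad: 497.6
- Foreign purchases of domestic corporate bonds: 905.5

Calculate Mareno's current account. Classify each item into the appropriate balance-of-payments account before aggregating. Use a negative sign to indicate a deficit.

Goods: 903.4 - 337.5 - 642.8 - 1868.5 = -1945.4
Services: 507.7 + 148.2 - 497.6 + 160.9 = 319.2
Primary income: 143.1
Current account = (-1945.4) + 319.2 + 143.1 = -1483.1
(Excluded from the current account — financial account: sale of domestic government bonds to non-residents 816.8, increase in resident deposits held at foreign banks 123.0, foreign purchases of domestic corporate bonds 905.5; capital account: sale of embassy land to a foreign government 21.9, capital transfers received from emigrants 34.5.)

-1483.1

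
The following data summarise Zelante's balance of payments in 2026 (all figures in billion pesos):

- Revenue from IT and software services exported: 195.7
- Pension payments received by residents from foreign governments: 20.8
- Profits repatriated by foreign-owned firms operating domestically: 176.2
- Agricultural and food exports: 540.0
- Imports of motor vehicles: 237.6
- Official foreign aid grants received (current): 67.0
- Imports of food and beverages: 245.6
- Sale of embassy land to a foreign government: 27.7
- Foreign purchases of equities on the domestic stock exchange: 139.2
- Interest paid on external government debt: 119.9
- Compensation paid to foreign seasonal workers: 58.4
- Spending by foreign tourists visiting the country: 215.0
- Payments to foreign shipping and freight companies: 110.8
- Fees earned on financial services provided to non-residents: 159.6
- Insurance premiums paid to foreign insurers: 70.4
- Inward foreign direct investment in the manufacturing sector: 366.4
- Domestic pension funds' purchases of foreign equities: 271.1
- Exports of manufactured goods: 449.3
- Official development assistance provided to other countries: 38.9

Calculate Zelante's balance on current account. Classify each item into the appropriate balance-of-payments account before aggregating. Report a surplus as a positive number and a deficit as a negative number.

Goods: -245.6 + 449.3 + 540.0 - 237.6 = 506.1
Services: -110.8 + 159.6 + 195.7 + 215.0 - 70.4 = 389.1
Primary income: -119.9 - 176.2 - 58.4 = -354.5
Secondary income: -38.9 + 20.8 + 67.0 = 48.9
Current account = 506.1 + 389.1 + (-354.5) + 48.9 = 589.6
(Excluded from the current account — capital account: sale of embassy land to a foreign government 27.7; financial account: foreign purchases of equities on the domestic stock exchange 139.2, inward foreign direct investment in the manufacturing sector 366.4, domestic pension funds' purchases of foreign equities 271.1.)

589.6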